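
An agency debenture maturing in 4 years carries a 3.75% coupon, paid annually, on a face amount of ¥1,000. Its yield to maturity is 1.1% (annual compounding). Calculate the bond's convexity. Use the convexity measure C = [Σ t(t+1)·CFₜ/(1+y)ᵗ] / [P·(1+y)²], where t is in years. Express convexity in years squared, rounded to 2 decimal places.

18.26

With y = 0.011:
  t   CF        PV=CF/(1+0.011)^t    t·PV        t(t+1)·PV
  1        37.50        37.0920        37.0920          74.1840
  2        37.50        36.6884        73.3768         220.1305
  3        37.50        36.2892       108.8677         435.4708
  4     1,037.50       993.0783     3,972.3131      19,861.5656
  Σ                  1,103.1479     4,191.6496      20,591.3509
P = 1,103.1479.
Convexity = Σ t(t+1)·PV / [P·(1+y)²] = 20,591.3509 / (1,103.1479 × 1.022121) = 18.26202.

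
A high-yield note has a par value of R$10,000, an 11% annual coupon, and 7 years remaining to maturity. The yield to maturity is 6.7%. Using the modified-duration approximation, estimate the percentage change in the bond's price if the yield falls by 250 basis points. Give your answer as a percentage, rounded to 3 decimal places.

+12.695%

Periodic yield y = 0.067. Modified duration first:
  t   CF        PV=CF/(1+0.067)^t    t·PV
  1     1,100.00     1,030.9278     1,030.9278
  2     1,100.00       966.1929     1,932.3858
  3     1,100.00       905.5229     2,716.5686
  4     1,100.00       848.6625     3,394.6500
  5     1,100.00       795.3725     3,976.8627
  6     1,100.00       745.4288     4,472.5728
  7    11,100.00     7,049.7228    49,348.0599
  Σ                 12,341.8303    66,872.0276
P = 12,341.8303; D_Mac = 5.41832 yrs; D_mod = 5.41832/(1+0.067) = 5.07809 yrs.
ΔP/P ≈ -D_mod · Δy = -5.07809 × (-0.025) = +0.126952 = +12.6952%.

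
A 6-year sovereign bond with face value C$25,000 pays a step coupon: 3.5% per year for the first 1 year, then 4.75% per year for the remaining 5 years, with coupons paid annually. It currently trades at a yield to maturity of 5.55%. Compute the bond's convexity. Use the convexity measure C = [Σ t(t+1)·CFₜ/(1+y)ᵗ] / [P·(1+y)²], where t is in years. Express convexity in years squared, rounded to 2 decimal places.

With y = 0.0555:
  t   CF        PV=CF/(1+0.0555)^t    t·PV        t(t+1)·PV
  1       875.00       828.9910       828.9910       1,657.9820
  2     1,187.50     1,065.9017     2,131.8033       6,395.4100
  3     1,187.50     1,009.8547     3,029.5642      12,118.2568
  4     1,187.50       956.7548     3,827.0194      19,135.0968
  5     1,187.50       906.4470     4,532.2351      27,193.4109
  6    26,187.50    18,938.4580   113,630.7478     795,415.2347
  Σ                 23,706.4072   127,980.3609     861,915.3912
P = 23,706.4072.
Convexity = Σ t(t+1)·PV / [P·(1+y)²] = 861,915.3912 / (23,706.4072 × 1.114080) = 32.63491.

32.63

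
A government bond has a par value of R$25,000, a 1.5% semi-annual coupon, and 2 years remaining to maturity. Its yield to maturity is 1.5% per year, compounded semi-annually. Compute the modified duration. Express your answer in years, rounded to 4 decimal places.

Periodic yield y = 0.0075. First find Macaulay duration:
  t   CF        PV=CF/(1+0.0075)^t    t·PV
  1       187.50       186.1042       186.1042
  2       187.50       184.7188       369.4377
  3       187.50       183.3437       550.0312
  4    25,187.50    24,445.8332    97,783.3328
  Σ                 25,000.0000    98,888.9059
P = 25,000.0000; Macaulay duration = 98,888.9059 / 25,000.0000 = 3.95556 half-year periods = 1.97778 years.
Modified duration = D_Mac / (1 + y) = 1.97778 / 1.0075 = 1.96306 years.

1.9631 years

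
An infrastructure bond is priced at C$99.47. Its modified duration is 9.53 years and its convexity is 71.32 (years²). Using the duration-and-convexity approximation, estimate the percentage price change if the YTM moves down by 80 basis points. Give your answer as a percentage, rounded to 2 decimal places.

Duration effect: -D_mod·Δy = -9.53 × (-0.008) = +0.076240
Convexity effect: ½·C·(Δy)² = 0.5 × 71.32 × (-0.008)² = +0.00228224
ΔP/P ≈ +0.076240 + 0.00228224 = +0.07852224
= +7.852224%.

+7.85%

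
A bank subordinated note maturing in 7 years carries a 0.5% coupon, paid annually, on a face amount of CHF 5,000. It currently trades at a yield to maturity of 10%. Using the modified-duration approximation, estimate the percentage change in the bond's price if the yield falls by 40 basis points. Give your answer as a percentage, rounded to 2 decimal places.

+2.49%

Periodic yield y = 0.1. Modified duration first:
  t   CF        PV=CF/(1+0.1)^t    t·PV
  1        25.00        22.7273        22.7273
  2        25.00        20.6612        41.3223
  3        25.00        18.7829        56.3486
  4        25.00        17.0753        68.3013
  5        25.00        15.5230        77.6152
  6        25.00        14.1118        84.6711
  7     5,025.00     2,578.6195    18,050.3368
  Σ                  2,687.5011    18,401.3226
P = 2,687.5011; D_Mac = 6.84700 yrs; D_mod = 6.84700/(1+0.1) = 6.22455 yrs.
ΔP/P ≈ -D_mod · Δy = -6.22455 × (-0.004) = +0.024898 = +2.4898%.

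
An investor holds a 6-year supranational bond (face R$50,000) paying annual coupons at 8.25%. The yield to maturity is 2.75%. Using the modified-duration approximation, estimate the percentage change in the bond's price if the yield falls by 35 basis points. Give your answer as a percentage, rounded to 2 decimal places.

+1.74%

Periodic yield y = 0.0275. Modified duration first:
  t   CF        PV=CF/(1+0.0275)^t    t·PV
  1     4,125.00     4,014.5985     4,014.5985
  2     4,125.00     3,907.1519     7,814.3037
  3     4,125.00     3,802.5809    11,407.7427
  4     4,125.00     3,700.8087    14,803.2346
  5     4,125.00     3,601.7602    18,008.8012
  6    54,125.00    45,994.6084   275,967.6507
  Σ                 65,021.5086   332,016.3315
P = 65,021.5086; D_Mac = 5.10625 yrs; D_mod = 5.10625/(1+0.0275) = 4.96959 yrs.
ΔP/P ≈ -D_mod · Δy = -4.96959 × (-0.0035) = +0.017394 = +1.7394%.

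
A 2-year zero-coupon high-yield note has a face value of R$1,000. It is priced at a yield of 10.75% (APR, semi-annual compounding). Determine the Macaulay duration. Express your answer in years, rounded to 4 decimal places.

2.0000 years

A zero-coupon bond has a single cash flow at maturity, so its Macaulay duration equals its maturity: 2 years.
(Equivalently: 4 semi-annual periods ÷ 2 = 2 years.)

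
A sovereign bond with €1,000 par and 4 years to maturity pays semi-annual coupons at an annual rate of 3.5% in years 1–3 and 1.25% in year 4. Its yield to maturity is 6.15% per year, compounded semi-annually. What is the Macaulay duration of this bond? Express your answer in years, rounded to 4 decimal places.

Periodic yield y = 0.03075. Discount each cash flow and weight by its period:
  t   CF        PV=CF/(1+0.03075)^t    t·PV
  1        17.50        16.9779        16.9779
  2        17.50        16.4714        32.9429
  3        17.50        15.9800        47.9401
  4        17.50        15.5033        62.0133
  5        17.50        15.0408        75.2041
  6        17.50        14.5921        87.5526
  7         6.25         5.0560        35.3920
  8     1,006.25       789.7309     6,317.8474
  Σ                    889.3526     6,675.8703
Price P = Σ PV = 889.3526.
Macaulay duration = Σ(t·PV) / P = 6,675.8703 / 889.3526 = 7.50644 half-year periods.
In years: 7.50644 / 2 = 3.75322 years.

3.7532 years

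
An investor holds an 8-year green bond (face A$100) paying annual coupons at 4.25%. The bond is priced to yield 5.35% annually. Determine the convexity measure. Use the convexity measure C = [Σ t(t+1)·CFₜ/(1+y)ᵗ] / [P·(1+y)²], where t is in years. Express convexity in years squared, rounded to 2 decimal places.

With y = 0.0535:
  t   CF        PV=CF/(1+0.0535)^t    t·PV        t(t+1)·PV
  1         4.25         4.0342         4.0342           8.0683
  2         4.25         3.8293         7.6586          22.9758
  3         4.25         3.6348        10.9045          43.6181
  4         4.25         3.4503        13.8010          69.0050
  5         4.25         3.2750        16.3752          98.2511
  6         4.25         3.1087        18.6523         130.5663
  7         4.25         2.9509        20.6560         165.2476
  8       104.25        68.7068       549.6544       4,946.8899
  Σ                     92.9900       641.7362       5,484.6221
P = 92.9900.
Convexity = Σ t(t+1)·PV / [P·(1+y)²] = 5,484.6221 / (92.9900 × 1.109862) = 53.14244.

53.14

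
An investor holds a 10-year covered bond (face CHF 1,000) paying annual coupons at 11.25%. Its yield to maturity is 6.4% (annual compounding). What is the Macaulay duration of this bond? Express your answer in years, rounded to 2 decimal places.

6.99 years

Periodic yield y = 0.064. Discount each cash flow and weight by its year:
  t   CF        PV=CF/(1+0.064)^t    t·PV
  1       112.50       105.7331       105.7331
  2       112.50        99.3732       198.7464
  3       112.50        93.3959       280.1876
  4       112.50        87.7781       351.1123
  5       112.50        82.4982       412.4909
  6       112.50        77.5359       465.2153
  7       112.50        72.8721       510.1045
  8       112.50        68.4888       547.9103
  9       112.50        64.3692       579.3225
  10    1,112.50       598.2514     5,982.5142
  Σ                  1,350.2957     9,433.3371
Price P = Σ PV = 1,350.2957.
Macaulay duration = Σ(t·PV) / P = 9,433.3371 / 1,350.2957 = 6.98613 years.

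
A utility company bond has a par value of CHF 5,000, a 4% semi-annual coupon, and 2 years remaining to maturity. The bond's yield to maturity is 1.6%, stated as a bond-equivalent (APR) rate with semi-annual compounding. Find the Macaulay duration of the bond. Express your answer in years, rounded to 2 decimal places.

1.94 years

Periodic yield y = 0.008. Discount each cash flow and weight by its period:
  t   CF        PV=CF/(1+0.008)^t    t·PV
  1       100.00        99.2063        99.2063
  2       100.00        98.4190       196.8380
  3       100.00        97.6379       292.9137
  4     5,100.00     4,940.0125    19,760.0500
  Σ                  5,235.2757    20,349.0080
Price P = Σ PV = 5,235.2757.
Macaulay duration = Σ(t·PV) / P = 20,349.0080 / 5,235.2757 = 3.88690 half-year periods.
In years: 3.88690 / 2 = 1.94345 years.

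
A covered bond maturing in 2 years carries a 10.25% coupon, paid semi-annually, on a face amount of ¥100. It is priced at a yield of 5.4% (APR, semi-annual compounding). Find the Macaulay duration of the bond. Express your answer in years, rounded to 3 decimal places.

Periodic yield y = 0.027. Discount each cash flow and weight by its period:
  t   CF        PV=CF/(1+0.027)^t    t·PV
  1        5.125         4.9903         4.9903
  2        5.125         4.8591         9.7181
  3        5.125         4.7313        14.1940
  4      105.125        94.4984       377.9934
  Σ                    109.0790       406.8958
Price P = Σ PV = 109.0790.
Macaulay duration = Σ(t·PV) / P = 406.8958 / 109.0790 = 3.73028 half-year periods.
In years: 3.73028 / 2 = 1.86514 years.

1.865 years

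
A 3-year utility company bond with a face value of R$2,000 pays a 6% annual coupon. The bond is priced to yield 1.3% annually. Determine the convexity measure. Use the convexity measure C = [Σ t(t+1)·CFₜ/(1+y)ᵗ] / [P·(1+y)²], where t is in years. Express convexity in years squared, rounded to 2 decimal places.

10.89

With y = 0.013:
  t   CF        PV=CF/(1+0.013)^t    t·PV        t(t+1)·PV
  1       120.00       118.4600       118.4600         236.9200
  2       120.00       116.9398       233.8796         701.6388
  3     2,120.00     2,039.4240     6,118.2720      24,473.0879
  Σ                  2,274.8238     6,470.6116      25,411.6468
P = 2,274.8238.
Convexity = Σ t(t+1)·PV / [P·(1+y)²] = 25,411.6468 / (2,274.8238 × 1.026169) = 10.88595.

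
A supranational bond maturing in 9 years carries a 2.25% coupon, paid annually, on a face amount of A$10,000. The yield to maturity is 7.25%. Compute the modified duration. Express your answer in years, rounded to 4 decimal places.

7.5008 years

Periodic yield y = 0.0725. First find Macaulay duration:
  t   CF        PV=CF/(1+0.0725)^t    t·PV
  1       225.00       209.7902       209.7902
  2       225.00       195.6086       391.2172
  3       225.00       182.3856       547.1569
  4       225.00       170.0565       680.2261
  5       225.00       158.5609       792.8043
  6       225.00       147.8423       887.0538
  7       225.00       137.8483       964.9381
  8       225.00       128.5299     1,028.2391
  9    10,225.00     5,446.1250    49,015.1254
  Σ                  6,776.7474    54,516.5511
P = 6,776.7474; Macaulay duration = 54,516.5511 / 6,776.7474 = 8.04465 years.
Modified duration = D_Mac / (1 + y) = 8.04465 / 1.0725 = 7.50084 years.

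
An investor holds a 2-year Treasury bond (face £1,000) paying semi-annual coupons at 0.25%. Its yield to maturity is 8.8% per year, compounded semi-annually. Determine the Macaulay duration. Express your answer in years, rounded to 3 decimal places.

Periodic yield y = 0.044. Discount each cash flow and weight by its period:
  t   CF        PV=CF/(1+0.044)^t    t·PV
  1         1.25         1.1973         1.1973
  2         1.25         1.1469         2.2937
  3         1.25         1.0985         3.2956
  4     1,001.25       842.8311     3,371.3243
  Σ                    846.2738     3,378.1109
Price P = Σ PV = 846.2738.
Macaulay duration = Σ(t·PV) / P = 3,378.1109 / 846.2738 = 3.99175 half-year periods.
In years: 3.99175 / 2 = 1.99587 years.

1.996 years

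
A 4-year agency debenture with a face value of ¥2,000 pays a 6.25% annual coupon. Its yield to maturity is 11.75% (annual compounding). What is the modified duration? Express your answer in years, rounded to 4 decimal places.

Periodic yield y = 0.1175. First find Macaulay duration:
  t   CF        PV=CF/(1+0.1175)^t    t·PV
  1       125.00       111.8568       111.8568
  2       125.00       100.0956       200.1912
  3       125.00        89.5710       268.7130
  4     2,125.00     1,362.6013     5,450.4053
  Σ                  1,664.1247     6,031.1663
P = 1,664.1247; Macaulay duration = 6,031.1663 / 1,664.1247 = 3.62423 years.
Modified duration = D_Mac / (1 + y) = 3.62423 / 1.1175 = 3.24316 years.

3.2432 years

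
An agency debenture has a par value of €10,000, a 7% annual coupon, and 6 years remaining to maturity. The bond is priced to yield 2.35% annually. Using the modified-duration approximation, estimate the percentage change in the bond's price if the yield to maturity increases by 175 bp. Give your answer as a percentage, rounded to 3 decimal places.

-8.906%

Periodic yield y = 0.0235. Modified duration first:
  t   CF        PV=CF/(1+0.0235)^t    t·PV
  1       700.00       683.9277       683.9277
  2       700.00       668.2244     1,336.4489
  3       700.00       652.8817     1,958.6451
  4       700.00       637.8913     2,551.5650
  5       700.00       623.2450     3,116.2250
  6    10,700.00     9,308.0069    55,848.0413
  Σ                 12,574.1770    65,494.8530
P = 12,574.1770; D_Mac = 5.20868 yrs; D_mod = 5.20868/(1+0.0235) = 5.08909 yrs.
ΔP/P ≈ -D_mod · Δy = -5.08909 × (+0.0175) = -0.089059 = -8.9059%.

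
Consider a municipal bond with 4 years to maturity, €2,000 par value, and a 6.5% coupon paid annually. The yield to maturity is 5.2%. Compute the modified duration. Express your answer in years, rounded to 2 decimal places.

3.48 years

Periodic yield y = 0.052. First find Macaulay duration:
  t   CF        PV=CF/(1+0.052)^t    t·PV
  1       130.00       123.5741       123.5741
  2       130.00       117.4659       234.9318
  3       130.00       111.6596       334.9789
  4     2,130.00     1,739.0683     6,956.2733
  Σ                  2,091.7680     7,649.7581
P = 2,091.7680; Macaulay duration = 7,649.7581 / 2,091.7680 = 3.65708 years.
Modified duration = D_Mac / (1 + y) = 3.65708 / 1.052 = 3.47631 years.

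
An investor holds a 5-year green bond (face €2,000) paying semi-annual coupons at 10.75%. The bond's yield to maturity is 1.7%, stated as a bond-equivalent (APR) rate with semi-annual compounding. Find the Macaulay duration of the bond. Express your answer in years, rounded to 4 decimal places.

Periodic yield y = 0.0085. Discount each cash flow and weight by its period:
  t   CF        PV=CF/(1+0.0085)^t    t·PV
  1       107.50       106.5940       106.5940
  2       107.50       105.6955       211.3911
  3       107.50       104.8047       314.4141
  4       107.50       103.9214       415.6855
  5       107.50       103.0455       515.2274
  6       107.50       102.1770       613.0619
  7       107.50       101.3158       709.2105
  8       107.50       100.4619       803.6949
  9       107.50        99.6151       896.5362
  10    2,107.50     1,936.4601    19,364.6012
  Σ                  2,864.0909    23,950.4168
Price P = Σ PV = 2,864.0909.
Macaulay duration = Σ(t·PV) / P = 23,950.4168 / 2,864.0909 = 8.36231 half-year periods.
In years: 8.36231 / 2 = 4.18116 years.

4.1812 years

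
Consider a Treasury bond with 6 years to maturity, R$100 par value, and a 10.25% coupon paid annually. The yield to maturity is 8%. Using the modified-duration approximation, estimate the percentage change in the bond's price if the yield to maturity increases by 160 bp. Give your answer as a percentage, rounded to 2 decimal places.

Periodic yield y = 0.08. Modified duration first:
  t   CF        PV=CF/(1+0.08)^t    t·PV
  1        10.25         9.4907         9.4907
  2        10.25         8.7877        17.5754
  3        10.25         8.1368        24.4103
  4        10.25         7.5341        30.1362
  5        10.25         6.9760        34.8799
  6       110.25        69.4762       416.8572
  Σ                    110.4015       533.3498
P = 110.4015; D_Mac = 4.83100 yrs; D_mod = 4.83100/(1+0.08) = 4.47315 yrs.
ΔP/P ≈ -D_mod · Δy = -4.47315 × (+0.016) = -0.071570 = -7.1570%.

-7.16%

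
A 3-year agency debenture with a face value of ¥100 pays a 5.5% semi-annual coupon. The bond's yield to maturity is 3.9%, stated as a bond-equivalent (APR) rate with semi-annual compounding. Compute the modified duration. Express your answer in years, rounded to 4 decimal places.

Periodic yield y = 0.0195. First find Macaulay duration:
  t   CF        PV=CF/(1+0.0195)^t    t·PV
  1         2.75         2.6974         2.6974
  2         2.75         2.6458         5.2916
  3         2.75         2.5952         7.7856
  4         2.75         2.5456        10.1823
  5         2.75         2.4969        12.4844
  6       102.75        91.5079       549.0472
  Σ                    104.4887       587.4885
P = 104.4887; Macaulay duration = 587.4885 / 104.4887 = 5.62251 half-year periods = 2.81125 years.
Modified duration = D_Mac / (1 + y) = 2.81125 / 1.0195 = 2.75748 years.

2.7575 years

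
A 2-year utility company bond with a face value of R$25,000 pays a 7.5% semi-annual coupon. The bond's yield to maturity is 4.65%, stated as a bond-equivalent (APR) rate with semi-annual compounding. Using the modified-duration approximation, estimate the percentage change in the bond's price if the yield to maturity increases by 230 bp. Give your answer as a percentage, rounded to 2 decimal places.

Periodic yield y = 0.02325. Modified duration first:
  t   CF        PV=CF/(1+0.02325)^t    t·PV
  1       937.50       916.1984       916.1984
  2       937.50       895.3808     1,790.7616
  3       937.50       875.0362     2,625.1086
  4    25,937.50    23,659.2569    94,637.0278
  Σ                 26,345.8723    99,969.0963
P = 26,345.8723; D_Mac = 3.79449 half-year periods = 1.89724 yrs; D_mod = 1.89724/(1+0.02325) = 1.85414 yrs.
ΔP/P ≈ -D_mod · Δy = -1.85414 × (+0.023) = -0.042645 = -4.2645%.

-4.26%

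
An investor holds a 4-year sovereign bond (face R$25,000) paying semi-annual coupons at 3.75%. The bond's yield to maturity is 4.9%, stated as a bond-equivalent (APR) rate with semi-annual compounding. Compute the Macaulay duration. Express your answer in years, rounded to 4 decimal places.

Periodic yield y = 0.0245. Discount each cash flow and weight by its period:
  t   CF        PV=CF/(1+0.0245)^t    t·PV
  1       468.75       457.5403       457.5403
  2       468.75       446.5986       893.1972
  3       468.75       435.9186     1,307.7558
  4       468.75       425.4940     1,701.9760
  5       468.75       415.3187     2,076.5934
  6       468.75       405.3867     2,432.3202
  7       468.75       395.6922     2,769.8457
  8    25,468.75    20,985.1428   167,881.1423
  Σ                 23,967.0919   179,520.3709
Price P = Σ PV = 23,967.0919.
Macaulay duration = Σ(t·PV) / P = 179,520.3709 / 23,967.0919 = 7.49029 half-year periods.
In years: 7.49029 / 2 = 3.74514 years.

3.7451 years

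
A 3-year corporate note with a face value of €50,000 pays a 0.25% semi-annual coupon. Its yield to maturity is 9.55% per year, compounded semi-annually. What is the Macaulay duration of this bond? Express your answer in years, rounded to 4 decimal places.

2.9890 years

Periodic yield y = 0.04775. Discount each cash flow and weight by its period:
  t   CF        PV=CF/(1+0.04775)^t    t·PV
  1        62.50        59.6516        59.6516
  2        62.50        56.9331       113.8662
  3        62.50        54.3384       163.0153
  4        62.50        51.8620       207.4480
  5        62.50        49.4985       247.4923
  6    50,062.50    37,841.3408   227,048.0450
  Σ                 38,113.6244   227,839.5184
Price P = Σ PV = 38,113.6244.
Macaulay duration = Σ(t·PV) / P = 227,839.5184 / 38,113.6244 = 5.97790 half-year periods.
In years: 5.97790 / 2 = 2.98895 years.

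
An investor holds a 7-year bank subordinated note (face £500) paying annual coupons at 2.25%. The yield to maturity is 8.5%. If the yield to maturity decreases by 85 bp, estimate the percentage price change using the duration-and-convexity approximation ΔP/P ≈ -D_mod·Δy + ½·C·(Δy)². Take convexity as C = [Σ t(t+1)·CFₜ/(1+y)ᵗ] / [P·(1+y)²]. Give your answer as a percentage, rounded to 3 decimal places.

With y = 0.085:
  t   CF        PV=CF/(1+0.085)^t    t·PV        t(t+1)·PV
  1        11.25        10.3687        10.3687          20.7373
  2        11.25         9.5564        19.1127          57.3382
  3        11.25         8.8077        26.4231         105.6926
  4        11.25         8.1177        32.4708         162.3542
  5        11.25         7.4818        37.4088         224.4528
  6        11.25         6.8956        41.3738         289.6166
  7       511.25       288.8186     2,021.7302      16,173.8414
  Σ                    340.0465     2,188.8882      17,034.0332
P = 340.0465; D_Mac = 6.43703 yrs; D_mod = 5.93274 yrs; C = 42.55198.
Duration effect: -5.93274 × (-0.0085) = +0.050428
Convexity effect: 0.5 × 42.55198 × (-0.0085)² = +0.0015372
ΔP/P ≈ +0.050428 + 0.0015372 = +0.051966 = +5.1966%.

+5.197%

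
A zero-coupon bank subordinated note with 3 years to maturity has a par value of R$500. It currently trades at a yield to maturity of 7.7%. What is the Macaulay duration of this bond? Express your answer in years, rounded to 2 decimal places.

A zero-coupon bond has a single cash flow at maturity, so its Macaulay duration equals its maturity: 3 years.

3.00 years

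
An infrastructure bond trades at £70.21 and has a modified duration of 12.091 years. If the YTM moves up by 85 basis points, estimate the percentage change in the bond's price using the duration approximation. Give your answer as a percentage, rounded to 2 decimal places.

-10.28%

Duration approximation: ΔP/P ≈ -D_mod · Δy = -12.091 × (+0.0085) = -0.1027735.
As a percentage: -10.27735%.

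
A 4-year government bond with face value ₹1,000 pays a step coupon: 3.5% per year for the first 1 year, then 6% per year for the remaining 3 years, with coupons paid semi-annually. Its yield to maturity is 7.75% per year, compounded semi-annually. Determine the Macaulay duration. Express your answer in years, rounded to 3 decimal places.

Periodic yield y = 0.03875. Discount each cash flow and weight by its period:
  t   CF        PV=CF/(1+0.03875)^t    t·PV
  1        17.50        16.8472        16.8472
  2        17.50        16.2187        32.4374
  3        30.00        26.7663        80.2989
  4        30.00        25.7678       103.0711
  5        30.00        24.8065       124.0327
  6        30.00        23.8811       143.2868
  7        30.00        22.9903       160.9319
  8     1,030.00       759.8869     6,079.0948
  Σ                    917.1647     6,740.0008
Price P = Σ PV = 917.1647.
Macaulay duration = Σ(t·PV) / P = 6,740.0008 / 917.1647 = 7.34874 half-year periods.
In years: 7.34874 / 2 = 3.67437 years.

3.674 years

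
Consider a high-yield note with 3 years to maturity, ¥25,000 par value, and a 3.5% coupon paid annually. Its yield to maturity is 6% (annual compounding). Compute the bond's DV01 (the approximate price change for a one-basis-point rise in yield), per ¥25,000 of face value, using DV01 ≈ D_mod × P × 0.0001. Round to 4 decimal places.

Periodic yield y = 0.06.
  t   CF        PV=CF/(1+0.06)^t    t·PV
  1       875.00       825.4717       825.4717
  2       875.00       778.7469     1,557.4938
  3    25,875.00    21,725.1489    65,175.4468
  Σ                 23,329.3675    67,558.4123
P = 23,329.3675; D_Mac = 2.89585 yrs; D_mod = 2.73194 yrs.
DV01 ≈ 2.73194 × 23,329.3675 × 0.0001 = 6.373435.

¥6.3734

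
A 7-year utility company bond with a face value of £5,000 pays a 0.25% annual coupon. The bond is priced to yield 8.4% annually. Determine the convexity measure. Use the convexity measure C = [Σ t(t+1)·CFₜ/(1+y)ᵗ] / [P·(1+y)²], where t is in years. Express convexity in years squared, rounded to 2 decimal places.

With y = 0.084:
  t   CF        PV=CF/(1+0.084)^t    t·PV        t(t+1)·PV
  1        12.50        11.5314        11.5314          23.0627
  2        12.50        10.6378        21.2756          63.8267
  3        12.50         9.8135        29.4404         117.7615
  4        12.50         9.0530        36.2120         181.0602
  5        12.50         8.3515        41.7574         250.5445
  6        12.50         7.7043        46.2259         323.5814
  7     5,012.50     2,850.0299    19,950.2090     159,601.6722
  Σ                  2,907.1213    20,136.6517     160,561.5093
P = 2,907.1213.
Convexity = Σ t(t+1)·PV / [P·(1+y)²] = 160,561.5093 / (2,907.1213 × 1.175056) = 47.00237.

47.00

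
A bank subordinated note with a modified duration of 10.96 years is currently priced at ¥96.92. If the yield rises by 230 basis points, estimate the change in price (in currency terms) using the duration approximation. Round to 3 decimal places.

Duration approximation: ΔP/P ≈ -D_mod · Δy = -10.96 × (+0.023) = -0.252080.
ΔP ≈ 96.92 × (-0.252080) = -24.4315936.

-¥24.432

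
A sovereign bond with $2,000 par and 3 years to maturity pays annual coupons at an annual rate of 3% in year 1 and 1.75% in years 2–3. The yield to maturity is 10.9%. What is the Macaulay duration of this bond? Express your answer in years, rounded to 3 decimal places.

Periodic yield y = 0.109. Discount each cash flow and weight by its year:
  t   CF        PV=CF/(1+0.109)^t    t·PV
  1        60.00        54.1028        54.1028
  2        35.00        28.4580        56.9161
  3     2,035.00     1,492.0033     4,476.0098
  Σ                  1,574.5641     4,587.0287
Price P = Σ PV = 1,574.5641.
Macaulay duration = Σ(t·PV) / P = 4,587.0287 / 1,574.5641 = 2.91321 years.

2.913 years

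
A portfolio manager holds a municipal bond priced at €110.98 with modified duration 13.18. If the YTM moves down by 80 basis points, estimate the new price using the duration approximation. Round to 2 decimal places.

€122.68

Duration approximation: ΔP/P ≈ -D_mod · Δy = -13.18 × (-0.008) = +0.105440.
New price ≈ 110.98 × (1 + 0.105440) = 122.6817312.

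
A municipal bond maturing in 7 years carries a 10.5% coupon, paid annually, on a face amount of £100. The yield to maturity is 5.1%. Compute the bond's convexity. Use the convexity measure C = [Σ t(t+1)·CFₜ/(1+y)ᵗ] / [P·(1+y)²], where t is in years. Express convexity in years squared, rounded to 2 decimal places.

With y = 0.051:
  t   CF        PV=CF/(1+0.051)^t    t·PV        t(t+1)·PV
  1        10.50         9.9905         9.9905          19.9810
  2        10.50         9.5057        19.0114          57.0342
  3        10.50         9.0444        27.1333         108.5331
  4        10.50         8.6055        34.4222         172.1109
  5        10.50         8.1880        40.9398         245.6388
  6        10.50         7.7906        46.7438         327.2068
  7       110.50        78.0087       546.0612       4,368.4895
  Σ                    131.1335       724.3022       5,298.9943
P = 131.1335.
Convexity = Σ t(t+1)·PV / [P·(1+y)²] = 5,298.9943 / (131.1335 × 1.104601) = 36.58258.

36.58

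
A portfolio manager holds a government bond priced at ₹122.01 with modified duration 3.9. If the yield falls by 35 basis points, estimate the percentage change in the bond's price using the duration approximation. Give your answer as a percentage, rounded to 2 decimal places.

Duration approximation: ΔP/P ≈ -D_mod · Δy = -3.9 × (-0.0035) = +0.013650.
As a percentage: +1.3650%.

+1.37%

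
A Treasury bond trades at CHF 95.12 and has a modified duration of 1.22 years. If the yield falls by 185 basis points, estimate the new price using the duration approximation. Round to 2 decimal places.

Duration approximation: ΔP/P ≈ -D_mod · Δy = -1.22 × (-0.0185) = +0.022570.
New price ≈ 95.12 × (1 + 0.022570) = 97.2668584.

CHF 97.27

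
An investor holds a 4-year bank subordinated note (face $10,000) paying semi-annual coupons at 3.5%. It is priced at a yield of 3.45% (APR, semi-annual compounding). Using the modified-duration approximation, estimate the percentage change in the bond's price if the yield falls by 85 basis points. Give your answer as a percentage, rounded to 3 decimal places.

Periodic yield y = 0.01725. Modified duration first:
  t   CF        PV=CF/(1+0.01725)^t    t·PV
  1       175.00       172.0324       172.0324
  2       175.00       169.1152       338.2304
  3       175.00       166.2474       498.7423
  4       175.00       163.4283       653.7132
  5       175.00       160.6570       803.2848
  6       175.00       157.9326       947.5958
  7       175.00       155.2545     1,086.7814
  8    10,175.00     8,873.8653    70,990.9220
  Σ                 10,018.5327    75,491.3023
P = 10,018.5327; D_Mac = 7.53517 half-year periods = 3.76758 yrs; D_mod = 3.76758/(1+0.01725) = 3.70369 yrs.
ΔP/P ≈ -D_mod · Δy = -3.70369 × (-0.0085) = +0.031481 = +3.1481%.

+3.148%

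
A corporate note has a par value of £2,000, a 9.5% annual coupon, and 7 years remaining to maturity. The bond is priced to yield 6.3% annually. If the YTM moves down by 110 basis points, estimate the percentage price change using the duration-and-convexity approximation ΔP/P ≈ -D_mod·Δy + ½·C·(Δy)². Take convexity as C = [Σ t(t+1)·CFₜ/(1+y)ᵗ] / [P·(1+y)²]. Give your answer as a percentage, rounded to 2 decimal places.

+5.97%

With y = 0.063:
  t   CF        PV=CF/(1+0.063)^t    t·PV        t(t+1)·PV
  1       190.00       178.7394       178.7394         357.4788
  2       190.00       168.1462       336.2924       1,008.8772
  3       190.00       158.1808       474.5424       1,898.1698
  4       190.00       148.8060       595.2241       2,976.1207
  5       190.00       139.9869       699.9343       4,199.6059
  6       190.00       131.6904       790.1422       5,530.9955
  7     2,190.00     1,427.9443     9,995.6100      79,964.8801
  Σ                  2,353.4940    13,070.4849      95,936.1279
P = 2,353.4940; D_Mac = 5.55365 yrs; D_mod = 5.22451 yrs; C = 36.07469.
Duration effect: -5.22451 × (-0.011) = +0.057470
Convexity effect: 0.5 × 36.07469 × (-0.011)² = +0.0021825
ΔP/P ≈ +0.057470 + 0.0021825 = +0.059652 = +5.9652%.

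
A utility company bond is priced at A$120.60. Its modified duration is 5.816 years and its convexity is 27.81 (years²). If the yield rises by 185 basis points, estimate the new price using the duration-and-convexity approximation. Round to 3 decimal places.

Duration effect: -D_mod·Δy = -5.816 × (+0.0185) = -0.107596
Convexity effect: ½·C·(Δy)² = 0.5 × 27.81 × (0.0185)² = +0.00475898625
ΔP/P ≈ -0.107596 + 0.00475898625 = -0.10283701375
New price ≈ 120.60 × (1 - 0.10283701375) = 108.19785614175.

A$108.198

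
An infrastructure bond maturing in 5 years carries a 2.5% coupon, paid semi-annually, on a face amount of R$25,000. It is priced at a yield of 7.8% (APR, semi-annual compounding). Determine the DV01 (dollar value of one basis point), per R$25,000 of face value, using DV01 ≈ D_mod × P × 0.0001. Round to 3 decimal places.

R$8.842

Periodic yield y = 0.039.
  t   CF        PV=CF/(1+0.039)^t    t·PV
  1       312.50       300.7700       300.7700
  2       312.50       289.4802       578.9605
  3       312.50       278.6143       835.8429
  4       312.50       268.1562     1,072.6248
  5       312.50       258.0907     1,290.4533
  6       312.50       248.4029     1,490.4177
  7       312.50       239.0789     1,673.5521
  8       312.50       230.1048     1,840.8382
  9       312.50       221.4675     1,993.2079
  10   25,312.50    17,265.5161   172,655.1611
  Σ                 19,599.6816   183,731.8283
P = 19,599.6816; D_Mac = 9.37423 half-year periods = 4.68711 yrs; D_mod = 4.51118 yrs.
DV01 ≈ 4.51118 × 19,599.6816 × 0.0001 = 8.841763.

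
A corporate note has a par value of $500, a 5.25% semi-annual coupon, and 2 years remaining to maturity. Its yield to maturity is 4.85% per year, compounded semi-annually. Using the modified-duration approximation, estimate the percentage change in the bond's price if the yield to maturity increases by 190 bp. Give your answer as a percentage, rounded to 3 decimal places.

-3.571%

Periodic yield y = 0.02425. Modified duration first:
  t   CF        PV=CF/(1+0.02425)^t    t·PV
  1       13.125        12.8143        12.8143
  2       13.125        12.5109        25.0217
  3       13.125        12.2147        36.6440
  4      513.125       466.2290     1,864.9160
  Σ                    503.7688     1,939.3960
P = 503.7688; D_Mac = 3.84977 half-year periods = 1.92489 yrs; D_mod = 1.92489/(1+0.02425) = 1.87931 yrs.
ΔP/P ≈ -D_mod · Δy = -1.87931 × (+0.019) = -0.035707 = -3.5707%.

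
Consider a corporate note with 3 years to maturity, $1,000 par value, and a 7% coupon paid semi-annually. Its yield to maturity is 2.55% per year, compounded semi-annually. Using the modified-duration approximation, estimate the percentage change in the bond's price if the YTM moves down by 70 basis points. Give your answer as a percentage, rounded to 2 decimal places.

Periodic yield y = 0.01275. Modified duration first:
  t   CF        PV=CF/(1+0.01275)^t    t·PV
  1        35.00        34.5594        34.5594
  2        35.00        34.1243        68.2486
  3        35.00        33.6947       101.0840
  4        35.00        33.2705       133.0819
  5        35.00        32.8516       164.2581
  6     1,035.00       959.2390     5,755.4341
  Σ                  1,127.7394     6,256.6661
P = 1,127.7394; D_Mac = 5.54797 half-year periods = 2.77399 yrs; D_mod = 2.77399/(1+0.01275) = 2.73906 yrs.
ΔP/P ≈ -D_mod · Δy = -2.73906 × (-0.007) = +0.019173 = +1.9173%.

+1.92%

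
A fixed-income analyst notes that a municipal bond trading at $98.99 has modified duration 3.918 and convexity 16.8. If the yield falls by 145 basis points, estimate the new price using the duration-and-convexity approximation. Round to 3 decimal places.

Duration effect: -D_mod·Δy = -3.918 × (-0.0145) = +0.056811
Convexity effect: ½·C·(Δy)² = 0.5 × 16.8 × (-0.0145)² = +0.0017661
ΔP/P ≈ +0.056811 + 0.0017661 = +0.0585771
New price ≈ 98.99 × (1 + 0.0585771) = 104.788547129.

$104.789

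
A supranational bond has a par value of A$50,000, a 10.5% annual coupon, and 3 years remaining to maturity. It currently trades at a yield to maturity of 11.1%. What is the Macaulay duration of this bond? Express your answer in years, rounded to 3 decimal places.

Periodic yield y = 0.111. Discount each cash flow and weight by its year:
  t   CF        PV=CF/(1+0.111)^t    t·PV
  1     5,250.00     4,725.4725     4,725.4725
  2     5,250.00     4,253.3506     8,506.7013
  3    55,250.00    40,289.3356   120,868.0068
  Σ                 49,268.1588   134,100.1806
Price P = Σ PV = 49,268.1588.
Macaulay duration = Σ(t·PV) / P = 134,100.1806 / 49,268.1588 = 2.72184 years.

2.722 years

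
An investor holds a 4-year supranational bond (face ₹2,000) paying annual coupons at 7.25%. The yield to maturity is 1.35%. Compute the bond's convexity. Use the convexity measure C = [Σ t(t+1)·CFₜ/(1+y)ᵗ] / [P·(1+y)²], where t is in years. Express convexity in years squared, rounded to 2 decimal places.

17.23

With y = 0.0135:
  t   CF        PV=CF/(1+0.0135)^t    t·PV        t(t+1)·PV
  1       145.00       143.0686       143.0686         286.1371
  2       145.00       141.1629       282.3258         846.9773
  3       145.00       139.2826       417.8477       1,671.3907
  4     2,145.00     2,032.9762     8,131.9046      40,659.5231
  Σ                  2,456.4902     8,975.1466      43,464.0282
P = 2,456.4902.
Convexity = Σ t(t+1)·PV / [P·(1+y)²] = 43,464.0282 / (2,456.4902 × 1.027182) = 17.22533.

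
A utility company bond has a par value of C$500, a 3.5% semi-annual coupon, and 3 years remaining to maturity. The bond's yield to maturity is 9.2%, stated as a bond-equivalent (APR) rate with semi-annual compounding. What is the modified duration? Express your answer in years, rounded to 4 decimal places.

Periodic yield y = 0.046. First find Macaulay duration:
  t   CF        PV=CF/(1+0.046)^t    t·PV
  1         8.75         8.3652         8.3652
  2         8.75         7.9973        15.9946
  3         8.75         7.6456        22.9369
  4         8.75         7.3094        29.2376
  5         8.75         6.9879        34.9397
  6       508.75       388.4314     2,330.5883
  Σ                    426.7369     2,442.0624
P = 426.7369; Macaulay duration = 2,442.0624 / 426.7369 = 5.72264 half-year periods = 2.86132 years.
Modified duration = D_Mac / (1 + y) = 2.86132 / 1.046 = 2.73549 years.

2.7355 years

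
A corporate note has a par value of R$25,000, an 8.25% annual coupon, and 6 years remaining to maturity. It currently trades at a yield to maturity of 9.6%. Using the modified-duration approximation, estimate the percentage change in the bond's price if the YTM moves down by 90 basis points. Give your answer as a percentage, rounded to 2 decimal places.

+4.05%

Periodic yield y = 0.096. Modified duration first:
  t   CF        PV=CF/(1+0.096)^t    t·PV
  1     2,062.50     1,881.8431     1,881.8431
  2     2,062.50     1,717.0101     3,434.0202
  3     2,062.50     1,566.6151     4,699.8452
  4     2,062.50     1,429.3933     5,717.5732
  5     2,062.50     1,304.1910     6,520.9548
  6    27,062.50    15,613.6554    93,681.9321
  Σ                 23,512.7078   115,936.1685
P = 23,512.7078; D_Mac = 4.93079 yrs; D_mod = 4.93079/(1+0.096) = 4.49889 yrs.
ΔP/P ≈ -D_mod · Δy = -4.49889 × (-0.009) = +0.040490 = +4.0490%.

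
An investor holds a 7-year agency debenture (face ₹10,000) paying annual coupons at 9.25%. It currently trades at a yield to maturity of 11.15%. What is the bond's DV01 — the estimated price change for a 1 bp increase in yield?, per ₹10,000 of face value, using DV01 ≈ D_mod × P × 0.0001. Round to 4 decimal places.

Periodic yield y = 0.1115.
  t   CF        PV=CF/(1+0.1115)^t    t·PV
  1       925.00       832.2087       832.2087
  2       925.00       748.7258     1,497.4516
  3       925.00       673.6175     2,020.8524
  4       925.00       606.0436     2,424.1744
  5       925.00       545.2484     2,726.2420
  6       925.00       490.5519     2,943.3112
  7    10,925.00     5,212.6093    36,488.2653
  Σ                  9,109.0052    48,932.5055
P = 9,109.0052; D_Mac = 5.37188 yrs; D_mod = 4.83300 yrs.
DV01 ≈ 4.83300 × 9,109.0052 × 0.0001 = 4.402385.

₹4.4024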